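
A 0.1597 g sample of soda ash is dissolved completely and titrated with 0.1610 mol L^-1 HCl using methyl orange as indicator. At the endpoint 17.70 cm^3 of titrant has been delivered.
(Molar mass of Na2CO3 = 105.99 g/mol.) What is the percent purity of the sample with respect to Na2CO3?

Na2CO3 + 2 HCl → 2 NaCl + H2O + CO2
n(HCl) = 0.01770 L × 0.1610 mol/L = 2.850 × 10^-3 mol
From the 1:2 ratio, n(Na2CO3) = 1/2 × 2.850 × 10^-3 = 1.425 × 10^-3 mol
mass of Na2CO3 = 1.425 × 10^-3 × 105.99 g/mol = 0.1510 g
% Na2CO3 = 0.1510 / 0.1597 × 100 = 94.56 %

94.56 %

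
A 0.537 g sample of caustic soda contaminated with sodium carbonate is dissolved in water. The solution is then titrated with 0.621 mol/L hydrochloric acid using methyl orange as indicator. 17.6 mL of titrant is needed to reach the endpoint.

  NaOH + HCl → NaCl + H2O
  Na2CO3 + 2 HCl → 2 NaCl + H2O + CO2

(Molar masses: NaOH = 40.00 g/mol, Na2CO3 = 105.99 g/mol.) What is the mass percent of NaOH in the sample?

n(HCl) = 0.0176 × 0.621 = 0.0109 mol
Let x = n(NaOH), y = n(Na2CO3).
Titrant: 1x + 2y = 0.0109;  mass: 40.00x + 105.99y = 0.537
Solving, x = 3.25 × 10^-3 mol, y = 3.84 × 10^-3 mol
mass of NaOH = 3.25 × 10^-3 × 40.00 = 0.130 g
% NaOH = 0.130 / 0.537 × 100 = 24.2 %

24.2 %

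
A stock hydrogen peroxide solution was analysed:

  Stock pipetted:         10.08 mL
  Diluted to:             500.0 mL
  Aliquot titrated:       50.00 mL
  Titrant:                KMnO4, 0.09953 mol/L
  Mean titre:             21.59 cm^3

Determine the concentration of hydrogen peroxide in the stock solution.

2 MnO4^- + 5 H2O2 + 6 H^+ → 2 Mn^2+ + 5 O2 + 8 H2O
n(KMnO4) = 0.02159 × 0.09953 = 2.149 × 10^-3 mol
From the 5:2 ratio, n(H2O2) in the aliquot = 5/2 × 2.149 × 10^-3 = 5.372 × 10^-3 mol
[H2O2]_dilute = 5.372 × 10^-3 / 0.05000 = 0.1074 mol/L
Dilution factor = 500.0 / 10.08 = 49.60
[H2O2]_stock = 0.1074 × 49.60 = 5.329 mol/L

5.329 mol/L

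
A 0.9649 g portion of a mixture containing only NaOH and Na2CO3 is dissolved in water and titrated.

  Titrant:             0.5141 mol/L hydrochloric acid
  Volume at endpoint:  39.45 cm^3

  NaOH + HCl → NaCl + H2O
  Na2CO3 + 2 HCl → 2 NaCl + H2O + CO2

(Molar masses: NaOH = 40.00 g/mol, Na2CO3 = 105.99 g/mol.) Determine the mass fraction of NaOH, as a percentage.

35.06 %

n(HCl) = 0.03945 × 0.5141 = 0.02028 mol
Let x = n(NaOH), y = n(Na2CO3).
Titrant: 1x + 2y = 0.02028;  mass: 40.00x + 105.99y = 0.9649
Solving, x = 8.457 × 10^-3 mol, y = 5.912 × 10^-3 mol
mass of NaOH = 8.457 × 10^-3 × 40.00 = 0.3383 g
% NaOH = 0.3383 / 0.9649 × 100 = 35.06 %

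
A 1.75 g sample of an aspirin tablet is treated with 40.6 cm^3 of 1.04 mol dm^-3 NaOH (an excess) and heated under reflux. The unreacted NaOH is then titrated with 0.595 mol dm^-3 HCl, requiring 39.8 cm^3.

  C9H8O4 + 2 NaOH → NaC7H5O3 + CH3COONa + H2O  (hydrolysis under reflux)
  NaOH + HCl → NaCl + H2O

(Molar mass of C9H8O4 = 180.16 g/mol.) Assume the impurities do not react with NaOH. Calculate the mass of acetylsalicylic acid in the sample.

n(NaOH) added = 0.0406 × 1.04 = 0.0422 mol
n(HCl) used in back-titration = 0.0398 × 0.595 = 0.0237 mol
n(NaOH) left over = 0.0237 mol (1:1 ratio)
n(NaOH) consumed by analyte = 0.0422 − 0.0237 = 0.0185 mol
From the 1:2 ratio, n(C9H8O4) = 1/2 × 0.0185 = 9.27 × 10^-3 mol
mass of C9H8O4 = 9.27 × 10^-3 × 180.16 = 1.67 g

1.67 g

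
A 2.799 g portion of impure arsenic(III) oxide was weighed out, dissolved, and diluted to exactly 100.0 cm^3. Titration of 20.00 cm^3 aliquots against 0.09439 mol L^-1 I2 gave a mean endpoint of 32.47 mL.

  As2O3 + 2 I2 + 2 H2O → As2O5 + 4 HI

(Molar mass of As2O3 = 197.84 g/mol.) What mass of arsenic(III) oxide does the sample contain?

n(I2) per titration = 0.03247 × 0.09439 = 3.065 × 10^-3 mol
From the 1:2 ratio, n(As2O3) in each aliquot = 1/2 × 3.065 × 10^-3 = 1.532 × 10^-3 mol
n(As2O3) in the whole flask = 1.532 × 10^-3 × 100.0/20.00 = 7.662 × 10^-3 mol
mass of As2O3 = 7.662 × 10^-3 × 197.84 = 1.516 g

1.516 g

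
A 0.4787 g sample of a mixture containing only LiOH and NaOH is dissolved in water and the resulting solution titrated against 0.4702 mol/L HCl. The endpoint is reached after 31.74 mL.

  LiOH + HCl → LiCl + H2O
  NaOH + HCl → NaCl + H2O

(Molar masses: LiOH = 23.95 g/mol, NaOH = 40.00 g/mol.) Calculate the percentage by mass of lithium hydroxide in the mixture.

n(HCl) = 0.03174 × 0.4702 = 0.01492 mol
Let x = n(LiOH), y = n(NaOH).
Titrant: 1x + 1y = 0.01492;  mass: 23.95x + 40.00y = 0.4787
Solving, x = 7.369 × 10^-3 mol, y = 7.556 × 10^-3 mol
mass of LiOH = 7.369 × 10^-3 × 23.95 = 0.1765 g
% LiOH = 0.1765 / 0.4787 × 100 = 36.87 %

36.87 %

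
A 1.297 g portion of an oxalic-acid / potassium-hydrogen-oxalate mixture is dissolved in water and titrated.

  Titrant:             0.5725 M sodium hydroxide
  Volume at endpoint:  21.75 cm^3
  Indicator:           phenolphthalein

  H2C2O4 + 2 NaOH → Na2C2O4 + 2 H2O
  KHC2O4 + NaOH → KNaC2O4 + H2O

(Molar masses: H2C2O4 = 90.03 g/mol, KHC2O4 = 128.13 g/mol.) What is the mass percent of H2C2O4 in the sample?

12.46 %

n(NaOH) = 0.02175 × 0.5725 = 0.01245 mol
Let x = n(H2C2O4), y = n(KHC2O4).
Titrant: 2x + 1y = 0.01245;  mass: 90.03x + 128.13y = 1.297
Solving, x = 1.795 × 10^-3 mol, y = 8.861 × 10^-3 mol
mass of H2C2O4 = 1.795 × 10^-3 × 90.03 = 0.1616 g
% H2C2O4 = 0.1616 / 1.297 × 100 = 12.46 %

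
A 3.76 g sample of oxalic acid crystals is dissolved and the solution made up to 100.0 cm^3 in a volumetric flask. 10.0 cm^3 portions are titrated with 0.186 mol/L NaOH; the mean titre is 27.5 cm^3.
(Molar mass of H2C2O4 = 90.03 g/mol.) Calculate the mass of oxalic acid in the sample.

2.30 g

H2C2O4 + 2 NaOH → Na2C2O4 + 2 H2O
n(NaOH) per titration = 0.0275 × 0.186 = 5.12 × 10^-3 mol
From the 1:2 ratio, n(H2C2O4) in each aliquot = 1/2 × 5.12 × 10^-3 = 2.56 × 10^-3 mol
n(H2C2O4) in the whole flask = 2.56 × 10^-3 × 100.0/10.0 = 0.0256 mol
mass of H2C2O4 = 0.0256 × 90.03 = 2.30 g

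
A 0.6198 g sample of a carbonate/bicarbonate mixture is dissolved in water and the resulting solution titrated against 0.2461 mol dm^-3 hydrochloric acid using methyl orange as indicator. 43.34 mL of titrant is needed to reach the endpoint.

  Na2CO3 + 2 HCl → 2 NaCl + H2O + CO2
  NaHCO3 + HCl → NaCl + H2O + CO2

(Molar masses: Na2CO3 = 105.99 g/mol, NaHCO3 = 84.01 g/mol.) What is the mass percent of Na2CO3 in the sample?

76.16 %

n(HCl) = 0.04334 × 0.2461 = 0.01067 mol
Let x = n(Na2CO3), y = n(NaHCO3).
Titrant: 2x + 1y = 0.01067;  mass: 105.99x + 84.01y = 0.6198
Solving, x = 4.453 × 10^-3 mol, y = 1.759 × 10^-3 mol
mass of Na2CO3 = 4.453 × 10^-3 × 105.99 = 0.4720 g
% Na2CO3 = 0.4720 / 0.6198 × 100 = 76.16 %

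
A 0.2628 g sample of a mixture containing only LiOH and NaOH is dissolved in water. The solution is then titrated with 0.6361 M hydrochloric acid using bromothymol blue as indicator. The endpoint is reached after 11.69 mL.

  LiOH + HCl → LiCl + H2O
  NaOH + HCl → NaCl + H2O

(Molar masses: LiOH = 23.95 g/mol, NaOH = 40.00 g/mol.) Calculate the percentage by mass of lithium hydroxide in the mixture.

n(HCl) = 0.01169 × 0.6361 = 7.436 × 10^-3 mol
Let x = n(LiOH), y = n(NaOH).
Titrant: 1x + 1y = 7.436 × 10^-3;  mass: 23.95x + 40.00y = 0.2628
Solving, x = 2.158 × 10^-3 mol, y = 5.278 × 10^-3 mol
mass of LiOH = 2.158 × 10^-3 × 23.95 = 0.05169 g
% LiOH = 0.05169 / 0.2628 × 100 = 19.67 %

19.67 %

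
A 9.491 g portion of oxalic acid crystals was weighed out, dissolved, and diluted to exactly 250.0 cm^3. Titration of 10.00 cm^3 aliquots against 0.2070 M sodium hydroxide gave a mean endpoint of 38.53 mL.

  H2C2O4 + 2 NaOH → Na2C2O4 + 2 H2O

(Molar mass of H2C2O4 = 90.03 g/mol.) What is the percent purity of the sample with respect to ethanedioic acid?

n(NaOH) per titration = 0.03853 × 0.2070 = 7.976 × 10^-3 mol
From the 1:2 ratio, n(H2C2O4) in each aliquot = 1/2 × 7.976 × 10^-3 = 3.988 × 10^-3 mol
n(H2C2O4) in the whole flask = 3.988 × 10^-3 × 250.0/10.00 = 0.09970 mol
mass of H2C2O4 = 0.09970 × 90.03 = 8.976 g
% H2C2O4 = 8.976 / 9.491 × 100 = 94.57 %

94.57 %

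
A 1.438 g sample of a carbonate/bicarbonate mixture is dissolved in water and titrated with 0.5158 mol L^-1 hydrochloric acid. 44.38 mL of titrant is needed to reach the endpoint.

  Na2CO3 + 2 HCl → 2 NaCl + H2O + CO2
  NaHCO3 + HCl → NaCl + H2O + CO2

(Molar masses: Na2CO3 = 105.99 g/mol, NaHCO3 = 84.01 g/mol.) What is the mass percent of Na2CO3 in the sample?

57.64 %

n(HCl) = 0.04438 × 0.5158 = 0.02289 mol
Let x = n(Na2CO3), y = n(NaHCO3).
Titrant: 2x + 1y = 0.02289;  mass: 105.99x + 84.01y = 1.438
Solving, x = 7.820 × 10^-3 mol, y = 7.251 × 10^-3 mol
mass of Na2CO3 = 7.820 × 10^-3 × 105.99 = 0.8289 g
% Na2CO3 = 0.8289 / 1.438 × 100 = 57.64 %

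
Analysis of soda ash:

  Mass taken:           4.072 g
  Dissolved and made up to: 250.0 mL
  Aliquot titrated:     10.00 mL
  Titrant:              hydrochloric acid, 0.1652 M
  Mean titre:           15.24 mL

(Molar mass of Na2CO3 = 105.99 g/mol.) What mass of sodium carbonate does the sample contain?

3.336 g

Na2CO3 + 2 HCl → 2 NaCl + H2O + CO2
n(HCl) per titration = 0.01524 × 0.1652 = 2.518 × 10^-3 mol
From the 1:2 ratio, n(Na2CO3) in each aliquot = 1/2 × 2.518 × 10^-3 = 1.259 × 10^-3 mol
n(Na2CO3) in the whole flask = 1.259 × 10^-3 × 250.0/10.00 = 0.03147 mol
mass of Na2CO3 = 0.03147 × 105.99 = 3.336 g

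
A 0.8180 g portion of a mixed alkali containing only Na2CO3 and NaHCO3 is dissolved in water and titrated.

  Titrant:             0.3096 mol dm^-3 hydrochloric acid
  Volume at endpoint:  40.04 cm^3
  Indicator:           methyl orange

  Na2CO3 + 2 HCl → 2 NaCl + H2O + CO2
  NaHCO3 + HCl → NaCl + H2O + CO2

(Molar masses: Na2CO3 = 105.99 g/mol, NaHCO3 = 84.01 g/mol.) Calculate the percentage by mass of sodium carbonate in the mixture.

n(HCl) = 0.04004 × 0.3096 = 0.01240 mol
Let x = n(Na2CO3), y = n(NaHCO3).
Titrant: 2x + 1y = 0.01240;  mass: 105.99x + 84.01y = 0.8180
Solving, x = 3.602 × 10^-3 mol, y = 5.193 × 10^-3 mol
mass of Na2CO3 = 3.602 × 10^-3 × 105.99 = 0.3818 g
% Na2CO3 = 0.3818 / 0.8180 × 100 = 46.67 %

46.67 %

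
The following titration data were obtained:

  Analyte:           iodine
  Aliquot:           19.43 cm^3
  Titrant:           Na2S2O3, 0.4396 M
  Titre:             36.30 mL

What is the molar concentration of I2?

0.4106 M

I2 + 2 S2O3^2- → 2 I^- + S4O6^2-
n(Na2S2O3) = 0.03630 L × 0.4396 mol/L = 0.01596 mol
From the 1:2 mole ratio, n(I2) = 1/2 × 0.01596 = 7.979 × 10^-3 mol
[I2] = 7.979 × 10^-3 mol / 0.01943 L = 0.4106 mol/L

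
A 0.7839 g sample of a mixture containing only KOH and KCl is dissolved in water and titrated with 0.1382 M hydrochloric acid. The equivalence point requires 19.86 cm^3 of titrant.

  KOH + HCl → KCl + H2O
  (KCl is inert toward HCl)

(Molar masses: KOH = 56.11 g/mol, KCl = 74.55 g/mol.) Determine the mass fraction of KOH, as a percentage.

n(HCl) = 0.01986 × 0.1382 = 2.745 × 10^-3 mol
Let x = n(KOH), y = n(KCl).
Titrant: 1x = 2.745 × 10^-3;  mass: 56.11x + 74.55y = 0.7839
Solving, x = 2.745 × 10^-3 mol, y = 8.449 × 10^-3 mol
mass of KOH = 2.745 × 10^-3 × 56.11 = 0.1540 g
% KOH = 0.1540 / 0.7839 × 100 = 19.65 %

19.65 %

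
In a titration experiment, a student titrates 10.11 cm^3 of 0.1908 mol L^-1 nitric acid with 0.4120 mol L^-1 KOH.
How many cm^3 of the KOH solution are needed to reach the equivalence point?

4.682 mL

HNO3 + KOH → KNO3 + H2O
n(HNO3) = 0.01011 L × 0.1908 mol/L = 1.929 × 10^-3 mol
n(KOH) = 1.929 × 10^-3 mol (1:1 stoichiometry)
V(KOH) = 1.929 × 10^-3 mol / 0.4120 mol/L = 0.004682 L = 4.682 mL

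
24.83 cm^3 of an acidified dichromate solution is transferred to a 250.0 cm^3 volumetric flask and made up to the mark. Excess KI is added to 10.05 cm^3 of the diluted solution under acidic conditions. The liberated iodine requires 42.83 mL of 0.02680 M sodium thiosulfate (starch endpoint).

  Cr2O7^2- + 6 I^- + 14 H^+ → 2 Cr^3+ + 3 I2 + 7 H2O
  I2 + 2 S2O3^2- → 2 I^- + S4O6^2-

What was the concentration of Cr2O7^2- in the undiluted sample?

0.1917 M

n(S2O3^2-) = 0.04283 × 0.02680 = 1.148 × 10^-3 mol
n(I2) = n(S2O3^2-)/2 = 5.739 × 10^-4 mol
From the 1:3 ratio, n(Cr2O7^2-) in the aliquot = 1/3 × 5.739 × 10^-4 = 1.913 × 10^-4 mol
[Cr2O7^2-]_dilute = 1.913 × 10^-4 / 0.01005 = 0.01904 mol/L
[Cr2O7^2-]_original = 0.01904 × 250.0/24.83 = 0.1917 mol/L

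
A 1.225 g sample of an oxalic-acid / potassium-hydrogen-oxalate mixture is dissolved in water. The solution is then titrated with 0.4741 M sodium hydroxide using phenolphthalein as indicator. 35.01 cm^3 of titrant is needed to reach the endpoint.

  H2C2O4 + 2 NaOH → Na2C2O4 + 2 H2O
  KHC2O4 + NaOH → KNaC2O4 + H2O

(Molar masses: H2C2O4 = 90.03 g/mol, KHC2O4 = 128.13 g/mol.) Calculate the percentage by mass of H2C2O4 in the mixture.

39.87 %

n(NaOH) = 0.03501 × 0.4741 = 0.01660 mol
Let x = n(H2C2O4), y = n(KHC2O4).
Titrant: 2x + 1y = 0.01660;  mass: 90.03x + 128.13y = 1.225
Solving, x = 5.425 × 10^-3 mol, y = 5.749 × 10^-3 mol
mass of H2C2O4 = 5.425 × 10^-3 × 90.03 = 0.4884 g
% H2C2O4 = 0.4884 / 1.225 × 100 = 39.87 %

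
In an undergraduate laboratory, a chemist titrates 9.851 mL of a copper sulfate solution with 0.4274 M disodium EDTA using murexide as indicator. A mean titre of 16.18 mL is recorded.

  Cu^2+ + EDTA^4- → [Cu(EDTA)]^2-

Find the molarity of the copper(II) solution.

n(EDTA) = 0.01618 L × 0.4274 mol/L = 6.915 × 10^-3 mol
n(Cu2+) = 6.915 × 10^-3 mol (1:1 mole ratio)
[Cu2+] = 6.915 × 10^-3 mol / 0.009851 L = 0.7020 mol/L

0.7020 M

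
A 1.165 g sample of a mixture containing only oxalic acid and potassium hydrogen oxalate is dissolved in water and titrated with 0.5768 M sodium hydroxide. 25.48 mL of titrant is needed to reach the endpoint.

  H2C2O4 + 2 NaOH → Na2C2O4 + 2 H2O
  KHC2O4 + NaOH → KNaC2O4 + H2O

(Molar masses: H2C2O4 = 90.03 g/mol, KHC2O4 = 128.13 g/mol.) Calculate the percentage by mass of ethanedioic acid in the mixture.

33.38 %

n(NaOH) = 0.02548 × 0.5768 = 0.01470 mol
Let x = n(H2C2O4), y = n(KHC2O4).
Titrant: 2x + 1y = 0.01470;  mass: 90.03x + 128.13y = 1.165
Solving, x = 4.320 × 10^-3 mol, y = 6.057 × 10^-3 mol
mass of H2C2O4 = 4.320 × 10^-3 × 90.03 = 0.3889 g
% H2C2O4 = 0.3889 / 1.165 × 100 = 33.38 %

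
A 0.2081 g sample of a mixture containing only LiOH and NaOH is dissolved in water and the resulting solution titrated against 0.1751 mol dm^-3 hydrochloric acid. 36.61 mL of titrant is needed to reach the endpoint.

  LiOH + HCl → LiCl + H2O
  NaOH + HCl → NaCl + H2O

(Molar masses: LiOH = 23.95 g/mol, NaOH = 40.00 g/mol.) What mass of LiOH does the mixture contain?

n(HCl) = 0.03661 × 0.1751 = 6.410 × 10^-3 mol
Let x = n(LiOH), y = n(NaOH).
Titrant: 1x + 1y = 6.410 × 10^-3;  mass: 23.95x + 40.00y = 0.2081
Solving, x = 3.010 × 10^-3 mol, y = 3.400 × 10^-3 mol
mass of LiOH = 3.010 × 10^-3 × 23.95 = 0.07210 g

0.07210 g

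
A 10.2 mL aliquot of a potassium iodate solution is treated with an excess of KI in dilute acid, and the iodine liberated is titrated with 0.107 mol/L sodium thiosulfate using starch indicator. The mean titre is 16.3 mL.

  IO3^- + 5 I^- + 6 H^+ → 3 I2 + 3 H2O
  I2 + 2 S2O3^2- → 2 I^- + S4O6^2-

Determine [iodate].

0.0285 mol/L

n(S2O3^2-) = 0.0163 × 0.107 = 1.74 × 10^-3 mol
n(I2) = n(S2O3^2-)/2 = 8.72 × 10^-4 mol
From the 1:3 ratio, n(IO3^-) in the aliquot = 1/3 × 8.72 × 10^-4 = 2.91 × 10^-4 mol
[IO3^-] = 2.91 × 10^-4 / 0.0102 = 0.0285 mol/L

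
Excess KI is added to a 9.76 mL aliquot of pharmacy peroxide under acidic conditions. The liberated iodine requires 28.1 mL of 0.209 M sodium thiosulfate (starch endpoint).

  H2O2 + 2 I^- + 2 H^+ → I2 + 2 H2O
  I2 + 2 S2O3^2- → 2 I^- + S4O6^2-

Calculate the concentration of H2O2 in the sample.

n(S2O3^2-) = 0.0281 × 0.209 = 5.87 × 10^-3 mol
n(I2) = n(S2O3^2-)/2 = 2.94 × 10^-3 mol
n(H2O2) in the aliquot = 2.94 × 10^-3 mol (1:1 ratio)
[H2O2] = 2.94 × 10^-3 / 0.00976 = 0.301 mol/L

0.301 M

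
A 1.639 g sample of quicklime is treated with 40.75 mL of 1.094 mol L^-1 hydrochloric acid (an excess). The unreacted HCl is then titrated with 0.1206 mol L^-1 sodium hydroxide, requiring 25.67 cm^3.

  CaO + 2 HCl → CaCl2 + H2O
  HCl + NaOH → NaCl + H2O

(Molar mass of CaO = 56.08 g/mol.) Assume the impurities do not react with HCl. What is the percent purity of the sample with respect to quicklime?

n(HCl) added = 0.04075 × 1.094 = 0.04458 mol
n(NaOH) used in back-titration = 0.02567 × 0.1206 = 3.096 × 10^-3 mol
n(HCl) left over = 3.096 × 10^-3 mol (1:1 ratio)
n(HCl) consumed by analyte = 0.04458 − 3.096 × 10^-3 = 0.04148 mol
From the 1:2 ratio, n(CaO) = 1/2 × 0.04148 = 0.02074 mol
mass of CaO = 0.02074 × 56.08 = 1.163 g
% CaO = 1.163 / 1.639 × 100 = 70.97 %

70.97 %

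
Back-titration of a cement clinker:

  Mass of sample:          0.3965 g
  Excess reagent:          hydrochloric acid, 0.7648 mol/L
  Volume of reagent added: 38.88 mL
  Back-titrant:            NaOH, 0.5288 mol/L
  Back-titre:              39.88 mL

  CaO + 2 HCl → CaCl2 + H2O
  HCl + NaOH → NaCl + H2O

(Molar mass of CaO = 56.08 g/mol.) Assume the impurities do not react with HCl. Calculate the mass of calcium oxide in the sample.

n(HCl) added = 0.03888 × 0.7648 = 0.02974 mol
n(NaOH) used in back-titration = 0.03988 × 0.5288 = 0.02109 mol
n(HCl) left over = 0.02109 mol (1:1 ratio)
n(HCl) consumed by analyte = 0.02974 − 0.02109 = 8.647 × 10^-3 mol
From the 1:2 ratio, n(CaO) = 1/2 × 8.647 × 10^-3 = 4.323 × 10^-3 mol
mass of CaO = 4.323 × 10^-3 × 56.08 = 0.2425 g

0.2425 g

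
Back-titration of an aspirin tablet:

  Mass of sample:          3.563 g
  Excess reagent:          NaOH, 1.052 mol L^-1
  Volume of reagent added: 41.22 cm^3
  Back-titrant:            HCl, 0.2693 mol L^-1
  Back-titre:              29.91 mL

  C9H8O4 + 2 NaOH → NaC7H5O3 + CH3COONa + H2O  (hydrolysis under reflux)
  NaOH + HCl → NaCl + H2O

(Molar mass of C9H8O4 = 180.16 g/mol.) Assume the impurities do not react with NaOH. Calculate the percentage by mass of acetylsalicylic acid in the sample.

n(NaOH) added = 0.04122 × 1.052 = 0.04336 mol
n(HCl) used in back-titration = 0.02991 × 0.2693 = 8.055 × 10^-3 mol
n(NaOH) left over = 8.055 × 10^-3 mol (1:1 ratio)
n(NaOH) consumed by analyte = 0.04336 − 8.055 × 10^-3 = 0.03531 mol
From the 1:2 ratio, n(C9H8O4) = 1/2 × 0.03531 = 0.01765 mol
mass of C9H8O4 = 0.01765 × 180.16 = 3.181 g
% C9H8O4 = 3.181 / 3.563 × 100 = 89.27 %

89.27 %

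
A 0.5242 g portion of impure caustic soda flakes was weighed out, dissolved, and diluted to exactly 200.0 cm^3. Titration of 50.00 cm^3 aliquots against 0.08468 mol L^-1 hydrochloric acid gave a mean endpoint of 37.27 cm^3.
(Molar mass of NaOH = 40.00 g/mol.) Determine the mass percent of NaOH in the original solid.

96.33 %

NaOH + HCl → NaCl + H2O
n(HCl) per titration = 0.03727 × 0.08468 = 3.156 × 10^-3 mol
n(NaOH) in each aliquot = 3.156 × 10^-3 mol (1:1 ratio)
n(NaOH) in the whole flask = 3.156 × 10^-3 × 200.0/50.00 = 0.01262 mol
mass of NaOH = 0.01262 × 40.00 = 0.5050 g
% NaOH = 0.5050 / 0.5242 × 100 = 96.33 %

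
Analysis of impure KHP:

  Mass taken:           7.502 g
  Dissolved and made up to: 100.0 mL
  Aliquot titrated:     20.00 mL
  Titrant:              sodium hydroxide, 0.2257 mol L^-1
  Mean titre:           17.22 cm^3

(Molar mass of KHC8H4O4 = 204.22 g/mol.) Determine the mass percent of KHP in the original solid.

52.90 %

KHC8H4O4 + NaOH → KNaC8H4O4 + H2O
n(NaOH) per titration = 0.01722 × 0.2257 = 3.887 × 10^-3 mol
n(KHC8H4O4) in each aliquot = 3.887 × 10^-3 mol (1:1 ratio)
n(KHC8H4O4) in the whole flask = 3.887 × 10^-3 × 100.0/20.00 = 0.01943 mol
mass of KHC8H4O4 = 0.01943 × 204.22 = 3.969 g
% KHC8H4O4 = 3.969 / 7.502 × 100 = 52.90 %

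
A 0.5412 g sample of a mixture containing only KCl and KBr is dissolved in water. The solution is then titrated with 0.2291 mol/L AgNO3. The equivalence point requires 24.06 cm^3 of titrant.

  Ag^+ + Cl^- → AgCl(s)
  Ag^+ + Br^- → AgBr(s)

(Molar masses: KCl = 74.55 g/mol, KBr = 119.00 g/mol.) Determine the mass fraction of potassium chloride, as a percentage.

35.56 %

n(AgNO3) = 0.02406 × 0.2291 = 5.512 × 10^-3 mol
Let x = n(KCl), y = n(KBr).
Titrant: 1x + 1y = 5.512 × 10^-3;  mass: 74.55x + 119.00y = 0.5412
Solving, x = 2.581 × 10^-3 mol, y = 2.931 × 10^-3 mol
mass of KCl = 2.581 × 10^-3 × 74.55 = 0.1924 g
% KCl = 0.1924 / 0.5412 × 100 = 35.56 %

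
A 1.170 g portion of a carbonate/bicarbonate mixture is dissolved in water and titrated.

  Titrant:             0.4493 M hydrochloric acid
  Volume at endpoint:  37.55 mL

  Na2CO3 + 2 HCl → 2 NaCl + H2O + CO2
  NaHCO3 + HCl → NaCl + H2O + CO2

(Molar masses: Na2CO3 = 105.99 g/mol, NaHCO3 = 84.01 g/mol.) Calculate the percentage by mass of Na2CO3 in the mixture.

n(HCl) = 0.03755 × 0.4493 = 0.01687 mol
Let x = n(Na2CO3), y = n(NaHCO3).
Titrant: 2x + 1y = 0.01687;  mass: 105.99x + 84.01y = 1.170
Solving, x = 3.988 × 10^-3 mol, y = 8.896 × 10^-3 mol
mass of Na2CO3 = 3.988 × 10^-3 × 105.99 = 0.4226 g
% Na2CO3 = 0.4226 / 1.170 × 100 = 36.12 %

36.12 %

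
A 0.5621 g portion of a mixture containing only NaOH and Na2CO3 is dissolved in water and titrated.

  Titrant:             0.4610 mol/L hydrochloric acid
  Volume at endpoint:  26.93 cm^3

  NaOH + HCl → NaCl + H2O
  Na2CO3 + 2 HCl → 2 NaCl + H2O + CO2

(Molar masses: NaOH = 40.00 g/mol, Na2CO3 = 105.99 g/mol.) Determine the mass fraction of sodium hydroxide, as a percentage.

52.47 %

n(HCl) = 0.02693 × 0.4610 = 0.01241 mol
Let x = n(NaOH), y = n(Na2CO3).
Titrant: 1x + 2y = 0.01241;  mass: 40.00x + 105.99y = 0.5621
Solving, x = 7.373 × 10^-3 mol, y = 2.521 × 10^-3 mol
mass of NaOH = 7.373 × 10^-3 × 40.00 = 0.2949 g
% NaOH = 0.2949 / 0.5621 × 100 = 52.47 %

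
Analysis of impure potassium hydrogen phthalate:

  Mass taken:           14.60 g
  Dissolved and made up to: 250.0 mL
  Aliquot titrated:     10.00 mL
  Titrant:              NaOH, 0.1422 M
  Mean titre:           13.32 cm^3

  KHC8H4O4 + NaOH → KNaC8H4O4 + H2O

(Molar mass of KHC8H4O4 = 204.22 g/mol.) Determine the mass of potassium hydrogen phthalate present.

9.670 g

n(NaOH) per titration = 0.01332 × 0.1422 = 1.894 × 10^-3 mol
n(KHC8H4O4) in each aliquot = 1.894 × 10^-3 mol (1:1 ratio)
n(KHC8H4O4) in the whole flask = 1.894 × 10^-3 × 250.0/10.00 = 0.04735 mol
mass of KHC8H4O4 = 0.04735 × 204.22 = 9.670 g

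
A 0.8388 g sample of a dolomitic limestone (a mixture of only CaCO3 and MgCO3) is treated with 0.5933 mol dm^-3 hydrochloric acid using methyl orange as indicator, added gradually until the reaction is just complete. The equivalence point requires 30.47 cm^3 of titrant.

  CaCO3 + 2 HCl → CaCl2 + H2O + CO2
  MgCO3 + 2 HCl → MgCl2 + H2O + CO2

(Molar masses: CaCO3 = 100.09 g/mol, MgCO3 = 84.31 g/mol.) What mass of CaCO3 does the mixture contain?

n(HCl) = 0.03047 × 0.5933 = 0.01808 mol
Let x = n(CaCO3), y = n(MgCO3).
Titrant: 2x + 2y = 0.01808;  mass: 100.09x + 84.31y = 0.8388
Solving, x = 4.862 × 10^-3 mol, y = 4.177 × 10^-3 mol
mass of CaCO3 = 4.862 × 10^-3 × 100.09 = 0.4867 g

0.4867 g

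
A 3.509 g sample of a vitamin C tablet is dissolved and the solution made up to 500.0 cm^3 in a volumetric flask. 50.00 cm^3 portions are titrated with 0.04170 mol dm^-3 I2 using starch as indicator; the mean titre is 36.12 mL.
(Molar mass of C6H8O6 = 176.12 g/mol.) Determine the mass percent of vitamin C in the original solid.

75.60 %

C6H8O6 + I2 → C6H6O6 + 2 HI
n(I2) per titration = 0.03612 × 0.04170 = 1.506 × 10^-3 mol
n(C6H8O6) in each aliquot = 1.506 × 10^-3 mol (1:1 ratio)
n(C6H8O6) in the whole flask = 1.506 × 10^-3 × 500.0/50.00 = 0.01506 mol
mass of C6H8O6 = 0.01506 × 176.12 = 2.653 g
% C6H8O6 = 2.653 / 3.509 × 100 = 75.60 %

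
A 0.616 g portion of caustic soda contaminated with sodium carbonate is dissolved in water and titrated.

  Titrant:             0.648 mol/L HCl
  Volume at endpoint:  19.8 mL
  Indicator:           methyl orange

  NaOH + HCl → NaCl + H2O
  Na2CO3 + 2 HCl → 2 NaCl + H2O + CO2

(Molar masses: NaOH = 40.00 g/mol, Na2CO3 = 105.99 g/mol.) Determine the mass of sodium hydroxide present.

n(HCl) = 0.0198 × 0.648 = 0.0128 mol
Let x = n(NaOH), y = n(Na2CO3).
Titrant: 1x + 2y = 0.0128;  mass: 40.00x + 105.99y = 0.616
Solving, x = 4.92 × 10^-3 mol, y = 3.95 × 10^-3 mol
mass of NaOH = 4.92 × 10^-3 × 40.00 = 0.197 g

0.197 g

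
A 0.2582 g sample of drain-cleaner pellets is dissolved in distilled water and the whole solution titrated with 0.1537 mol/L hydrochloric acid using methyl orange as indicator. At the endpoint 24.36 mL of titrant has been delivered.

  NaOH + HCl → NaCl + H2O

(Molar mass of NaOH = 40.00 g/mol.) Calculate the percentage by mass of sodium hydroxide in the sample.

n(HCl) = 0.02436 L × 0.1537 mol/L = 3.744 × 10^-3 mol
n(NaOH) = 3.744 × 10^-3 mol (1:1 ratio)
mass of NaOH = 3.744 × 10^-3 × 40.00 g/mol = 0.1498 g
% NaOH = 0.1498 / 0.2582 × 100 = 58.00 %

58.00 %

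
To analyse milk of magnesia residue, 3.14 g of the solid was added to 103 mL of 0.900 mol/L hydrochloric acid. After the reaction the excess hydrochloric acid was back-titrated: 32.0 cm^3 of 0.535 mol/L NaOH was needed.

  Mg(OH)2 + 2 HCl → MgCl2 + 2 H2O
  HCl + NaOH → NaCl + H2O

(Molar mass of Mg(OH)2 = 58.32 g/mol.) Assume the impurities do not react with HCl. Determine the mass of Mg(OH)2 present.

2.20 g

n(HCl) added = 0.103 × 0.900 = 0.0927 mol
n(NaOH) used in back-titration = 0.0320 × 0.535 = 0.0171 mol
n(HCl) left over = 0.0171 mol (1:1 ratio)
n(HCl) consumed by analyte = 0.0927 − 0.0171 = 0.0756 mol
From the 1:2 ratio, n(Mg(OH)2) = 1/2 × 0.0756 = 0.0378 mol
mass of Mg(OH)2 = 0.0378 × 58.32 = 2.20 g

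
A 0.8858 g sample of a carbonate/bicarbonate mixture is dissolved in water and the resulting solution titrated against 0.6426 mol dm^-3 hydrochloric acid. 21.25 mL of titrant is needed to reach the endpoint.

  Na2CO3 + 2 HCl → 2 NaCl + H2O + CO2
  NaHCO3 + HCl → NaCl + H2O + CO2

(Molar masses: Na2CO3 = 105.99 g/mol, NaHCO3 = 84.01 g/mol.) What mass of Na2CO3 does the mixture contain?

n(HCl) = 0.02125 × 0.6426 = 0.01366 mol
Let x = n(Na2CO3), y = n(NaHCO3).
Titrant: 2x + 1y = 0.01366;  mass: 105.99x + 84.01y = 0.8858
Solving, x = 4.214 × 10^-3 mol, y = 5.228 × 10^-3 mol
mass of Na2CO3 = 4.214 × 10^-3 × 105.99 = 0.4466 g

0.4466 g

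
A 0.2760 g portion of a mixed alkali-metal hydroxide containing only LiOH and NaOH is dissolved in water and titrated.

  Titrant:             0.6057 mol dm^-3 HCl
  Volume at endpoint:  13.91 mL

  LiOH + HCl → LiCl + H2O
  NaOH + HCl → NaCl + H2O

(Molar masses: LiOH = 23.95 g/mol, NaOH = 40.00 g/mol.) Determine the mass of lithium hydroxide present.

0.09104 g

n(HCl) = 0.01391 × 0.6057 = 8.425 × 10^-3 mol
Let x = n(LiOH), y = n(NaOH).
Titrant: 1x + 1y = 8.425 × 10^-3;  mass: 23.95x + 40.00y = 0.2760
Solving, x = 3.801 × 10^-3 mol, y = 4.624 × 10^-3 mol
mass of LiOH = 3.801 × 10^-3 × 23.95 = 0.09104 g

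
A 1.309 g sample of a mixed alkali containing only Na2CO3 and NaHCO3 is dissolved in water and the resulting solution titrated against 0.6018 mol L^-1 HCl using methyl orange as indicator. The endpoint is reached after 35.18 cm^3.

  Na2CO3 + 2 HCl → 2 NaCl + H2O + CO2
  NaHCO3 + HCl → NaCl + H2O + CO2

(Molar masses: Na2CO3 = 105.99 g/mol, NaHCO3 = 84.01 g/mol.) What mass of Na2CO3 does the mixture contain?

0.8024 g

n(HCl) = 0.03518 × 0.6018 = 0.02117 mol
Let x = n(Na2CO3), y = n(NaHCO3).
Titrant: 2x + 1y = 0.02117;  mass: 105.99x + 84.01y = 1.309
Solving, x = 7.571 × 10^-3 mol, y = 6.030 × 10^-3 mol
mass of Na2CO3 = 7.571 × 10^-3 × 105.99 = 0.8024 g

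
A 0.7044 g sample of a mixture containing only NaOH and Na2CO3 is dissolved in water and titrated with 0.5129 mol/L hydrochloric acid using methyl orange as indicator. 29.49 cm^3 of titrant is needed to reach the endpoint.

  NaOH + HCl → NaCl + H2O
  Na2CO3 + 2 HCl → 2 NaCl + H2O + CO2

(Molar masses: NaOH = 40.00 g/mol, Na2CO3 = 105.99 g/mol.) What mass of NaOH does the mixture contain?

n(HCl) = 0.02949 × 0.5129 = 0.01513 mol
Let x = n(NaOH), y = n(Na2CO3).
Titrant: 1x + 2y = 0.01513;  mass: 40.00x + 105.99y = 0.7044
Solving, x = 7.478 × 10^-3 mol, y = 3.824 × 10^-3 mol
mass of NaOH = 7.478 × 10^-3 × 40.00 = 0.2991 g

0.2991 g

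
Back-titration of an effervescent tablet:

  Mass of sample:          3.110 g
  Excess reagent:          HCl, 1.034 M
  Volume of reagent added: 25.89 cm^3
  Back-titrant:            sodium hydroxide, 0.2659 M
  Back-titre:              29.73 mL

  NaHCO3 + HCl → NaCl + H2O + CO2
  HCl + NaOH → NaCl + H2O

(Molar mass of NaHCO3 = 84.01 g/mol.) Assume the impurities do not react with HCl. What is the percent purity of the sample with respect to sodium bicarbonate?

n(HCl) added = 0.02589 × 1.034 = 0.02677 mol
n(NaOH) used in back-titration = 0.02973 × 0.2659 = 7.905 × 10^-3 mol
n(HCl) left over = 7.905 × 10^-3 mol (1:1 ratio)
n(HCl) consumed by analyte = 0.02677 − 7.905 × 10^-3 = 0.01887 mol
n(NaHCO3) = 0.01887 mol (1:1 ratio)
mass of NaHCO3 = 0.01887 × 84.01 = 1.585 g
% NaHCO3 = 1.585 / 3.110 × 100 = 50.96 %

50.96 %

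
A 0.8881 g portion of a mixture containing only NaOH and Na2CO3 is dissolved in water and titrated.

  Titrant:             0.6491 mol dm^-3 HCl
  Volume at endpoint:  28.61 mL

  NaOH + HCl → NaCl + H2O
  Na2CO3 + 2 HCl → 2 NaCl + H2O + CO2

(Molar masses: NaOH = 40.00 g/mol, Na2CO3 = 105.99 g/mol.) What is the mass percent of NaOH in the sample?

33.29 %

n(HCl) = 0.02861 × 0.6491 = 0.01857 mol
Let x = n(NaOH), y = n(Na2CO3).
Titrant: 1x + 2y = 0.01857;  mass: 40.00x + 105.99y = 0.8881
Solving, x = 7.392 × 10^-3 mol, y = 5.589 × 10^-3 mol
mass of NaOH = 7.392 × 10^-3 × 40.00 = 0.2957 g
% NaOH = 0.2957 / 0.8881 × 100 = 33.29 %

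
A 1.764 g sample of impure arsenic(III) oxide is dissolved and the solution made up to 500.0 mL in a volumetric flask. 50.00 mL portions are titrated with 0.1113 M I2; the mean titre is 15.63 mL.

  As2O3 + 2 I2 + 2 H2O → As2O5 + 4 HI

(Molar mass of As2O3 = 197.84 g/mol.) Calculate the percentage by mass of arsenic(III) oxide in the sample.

n(I2) per titration = 0.01563 × 0.1113 = 1.740 × 10^-3 mol
From the 1:2 ratio, n(As2O3) in each aliquot = 1/2 × 1.740 × 10^-3 = 8.698 × 10^-4 mol
n(As2O3) in the whole flask = 8.698 × 10^-4 × 500.0/50.00 = 8.698 × 10^-3 mol
mass of As2O3 = 8.698 × 10^-3 × 197.84 = 1.721 g
% As2O3 = 1.721 / 1.764 × 100 = 97.55 %

97.55 %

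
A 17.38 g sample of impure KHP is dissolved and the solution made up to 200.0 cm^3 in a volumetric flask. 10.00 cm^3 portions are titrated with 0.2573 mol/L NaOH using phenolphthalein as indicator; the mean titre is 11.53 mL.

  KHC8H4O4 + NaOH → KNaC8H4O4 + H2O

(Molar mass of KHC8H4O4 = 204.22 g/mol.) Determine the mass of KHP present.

12.12 g

n(NaOH) per titration = 0.01153 × 0.2573 = 2.967 × 10^-3 mol
n(KHC8H4O4) in each aliquot = 2.967 × 10^-3 mol (1:1 ratio)
n(KHC8H4O4) in the whole flask = 2.967 × 10^-3 × 200.0/10.00 = 0.05933 mol
mass of KHC8H4O4 = 0.05933 × 204.22 = 12.12 g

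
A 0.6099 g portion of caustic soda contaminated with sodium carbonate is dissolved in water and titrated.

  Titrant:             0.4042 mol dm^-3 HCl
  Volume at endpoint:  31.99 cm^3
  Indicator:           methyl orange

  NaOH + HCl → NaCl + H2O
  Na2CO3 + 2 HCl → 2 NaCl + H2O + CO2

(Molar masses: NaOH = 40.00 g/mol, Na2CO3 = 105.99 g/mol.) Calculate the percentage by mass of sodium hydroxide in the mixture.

n(HCl) = 0.03199 × 0.4042 = 0.01293 mol
Let x = n(NaOH), y = n(Na2CO3).
Titrant: 1x + 2y = 0.01293;  mass: 40.00x + 105.99y = 0.6099
Solving, x = 5.798 × 10^-3 mol, y = 3.566 × 10^-3 mol
mass of NaOH = 5.798 × 10^-3 × 40.00 = 0.2319 g
% NaOH = 0.2319 / 0.6099 × 100 = 38.03 %

38.03 %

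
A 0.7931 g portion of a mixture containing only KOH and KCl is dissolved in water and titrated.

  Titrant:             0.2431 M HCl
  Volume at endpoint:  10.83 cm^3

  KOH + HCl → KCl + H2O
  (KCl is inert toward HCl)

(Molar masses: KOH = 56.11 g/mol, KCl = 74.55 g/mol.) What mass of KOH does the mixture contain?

0.1477 g

n(HCl) = 0.01083 × 0.2431 = 2.633 × 10^-3 mol
Let x = n(KOH), y = n(KCl).
Titrant: 1x = 2.633 × 10^-3;  mass: 56.11x + 74.55y = 0.7931
Solving, x = 2.633 × 10^-3 mol, y = 8.657 × 10^-3 mol
mass of KOH = 2.633 × 10^-3 × 56.11 = 0.1477 g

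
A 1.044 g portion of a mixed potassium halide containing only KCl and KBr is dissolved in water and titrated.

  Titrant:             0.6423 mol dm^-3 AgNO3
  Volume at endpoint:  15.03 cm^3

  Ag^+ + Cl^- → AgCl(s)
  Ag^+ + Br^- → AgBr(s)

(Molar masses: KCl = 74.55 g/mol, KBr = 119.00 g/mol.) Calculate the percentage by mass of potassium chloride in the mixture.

16.84 %

n(AgNO3) = 0.01503 × 0.6423 = 9.654 × 10^-3 mol
Let x = n(KCl), y = n(KBr).
Titrant: 1x + 1y = 9.654 × 10^-3;  mass: 74.55x + 119.00y = 1.044
Solving, x = 2.358 × 10^-3 mol, y = 7.296 × 10^-3 mol
mass of KCl = 2.358 × 10^-3 × 74.55 = 0.1758 g
% KCl = 0.1758 / 1.044 × 100 = 16.84 %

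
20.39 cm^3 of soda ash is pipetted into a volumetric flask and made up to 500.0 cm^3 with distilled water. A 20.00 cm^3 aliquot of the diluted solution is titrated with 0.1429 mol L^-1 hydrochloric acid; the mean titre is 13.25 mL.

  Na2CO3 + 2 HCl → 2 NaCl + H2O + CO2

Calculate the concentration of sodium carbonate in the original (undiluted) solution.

n(HCl) = 0.01325 × 0.1429 = 1.893 × 10^-3 mol
From the 1:2 ratio, n(Na2CO3) in the aliquot = 1/2 × 1.893 × 10^-3 = 9.467 × 10^-4 mol
[Na2CO3]_dilute = 9.467 × 10^-4 / 0.02000 = 0.04734 mol/L
Dilution factor = 500.0 / 20.39 = 24.52
[Na2CO3]_stock = 0.04734 × 24.52 = 1.161 mol/L

1.161 mol/L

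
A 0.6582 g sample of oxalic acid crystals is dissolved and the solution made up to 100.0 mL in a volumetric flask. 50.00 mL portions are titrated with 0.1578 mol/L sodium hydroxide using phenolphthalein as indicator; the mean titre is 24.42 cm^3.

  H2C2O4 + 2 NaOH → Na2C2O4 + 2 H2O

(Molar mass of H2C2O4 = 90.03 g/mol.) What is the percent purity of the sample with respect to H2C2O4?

52.71 %

n(NaOH) per titration = 0.02442 × 0.1578 = 3.853 × 10^-3 mol
From the 1:2 ratio, n(H2C2O4) in each aliquot = 1/2 × 3.853 × 10^-3 = 1.927 × 10^-3 mol
n(H2C2O4) in the whole flask = 1.927 × 10^-3 × 100.0/50.00 = 3.853 × 10^-3 mol
mass of H2C2O4 = 3.853 × 10^-3 × 90.03 = 0.3469 g
% H2C2O4 = 0.3469 / 0.6582 × 100 = 52.71 %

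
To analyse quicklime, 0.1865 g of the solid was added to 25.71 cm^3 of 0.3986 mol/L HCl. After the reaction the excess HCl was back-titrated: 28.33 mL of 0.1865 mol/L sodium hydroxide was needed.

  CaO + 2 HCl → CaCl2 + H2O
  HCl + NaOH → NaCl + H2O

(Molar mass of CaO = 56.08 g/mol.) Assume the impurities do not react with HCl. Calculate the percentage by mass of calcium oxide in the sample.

74.64 %

n(HCl) added = 0.02571 × 0.3986 = 0.01025 mol
n(NaOH) used in back-titration = 0.02833 × 0.1865 = 5.284 × 10^-3 mol
n(HCl) left over = 5.284 × 10^-3 mol (1:1 ratio)
n(HCl) consumed by analyte = 0.01025 − 5.284 × 10^-3 = 4.964 × 10^-3 mol
From the 1:2 ratio, n(CaO) = 1/2 × 4.964 × 10^-3 = 2.482 × 10^-3 mol
mass of CaO = 2.482 × 10^-3 × 56.08 = 0.1392 g
% CaO = 0.1392 / 0.1865 × 100 = 74.64 %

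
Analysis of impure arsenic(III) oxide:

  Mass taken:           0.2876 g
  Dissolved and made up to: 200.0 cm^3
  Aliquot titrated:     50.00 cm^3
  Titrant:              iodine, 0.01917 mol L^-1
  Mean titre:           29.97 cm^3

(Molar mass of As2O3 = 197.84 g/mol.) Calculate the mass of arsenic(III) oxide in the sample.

As2O3 + 2 I2 + 2 H2O → As2O5 + 4 HI
n(I2) per titration = 0.02997 × 0.01917 = 5.745 × 10^-4 mol
From the 1:2 ratio, n(As2O3) in each aliquot = 1/2 × 5.745 × 10^-4 = 2.873 × 10^-4 mol
n(As2O3) in the whole flask = 2.873 × 10^-4 × 200.0/50.00 = 1.149 × 10^-3 mol
mass of As2O3 = 1.149 × 10^-3 × 197.84 = 0.2273 g

0.2273 g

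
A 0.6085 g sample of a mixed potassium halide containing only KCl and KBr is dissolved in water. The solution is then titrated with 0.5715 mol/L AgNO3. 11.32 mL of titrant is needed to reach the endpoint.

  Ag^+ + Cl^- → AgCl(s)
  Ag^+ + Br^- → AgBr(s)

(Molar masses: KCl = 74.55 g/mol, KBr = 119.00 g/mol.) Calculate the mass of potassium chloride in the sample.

0.2706 g

n(AgNO3) = 0.01132 × 0.5715 = 6.469 × 10^-3 mol
Let x = n(KCl), y = n(KBr).
Titrant: 1x + 1y = 6.469 × 10^-3;  mass: 74.55x + 119.00y = 0.6085
Solving, x = 3.630 × 10^-3 mol, y = 2.839 × 10^-3 mol
mass of KCl = 3.630 × 10^-3 × 74.55 = 0.2706 g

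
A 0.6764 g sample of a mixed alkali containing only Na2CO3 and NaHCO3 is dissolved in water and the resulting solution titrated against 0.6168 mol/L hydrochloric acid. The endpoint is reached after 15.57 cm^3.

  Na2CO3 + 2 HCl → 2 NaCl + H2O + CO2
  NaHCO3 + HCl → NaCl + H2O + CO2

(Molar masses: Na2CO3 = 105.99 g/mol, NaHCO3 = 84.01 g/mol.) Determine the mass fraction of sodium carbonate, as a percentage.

n(HCl) = 0.01557 × 0.6168 = 9.604 × 10^-3 mol
Let x = n(Na2CO3), y = n(NaHCO3).
Titrant: 2x + 1y = 9.604 × 10^-3;  mass: 105.99x + 84.01y = 0.6764
Solving, x = 2.102 × 10^-3 mol, y = 5.399 × 10^-3 mol
mass of Na2CO3 = 2.102 × 10^-3 × 105.99 = 0.2228 g
% Na2CO3 = 0.2228 / 0.6764 × 100 = 32.94 %

32.94 %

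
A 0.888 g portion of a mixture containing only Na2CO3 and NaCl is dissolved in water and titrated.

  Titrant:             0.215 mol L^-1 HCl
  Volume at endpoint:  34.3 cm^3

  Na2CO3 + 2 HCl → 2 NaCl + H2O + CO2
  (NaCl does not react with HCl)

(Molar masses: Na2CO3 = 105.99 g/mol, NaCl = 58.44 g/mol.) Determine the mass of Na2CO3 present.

0.391 g

n(HCl) = 0.0343 × 0.215 = 7.37 × 10^-3 mol
Let x = n(Na2CO3), y = n(NaCl).
Titrant: 2x = 7.37 × 10^-3;  mass: 105.99x + 58.44y = 0.888
Solving, x = 3.69 × 10^-3 mol, y = 8.51 × 10^-3 mol
mass of Na2CO3 = 3.69 × 10^-3 × 105.99 = 0.391 g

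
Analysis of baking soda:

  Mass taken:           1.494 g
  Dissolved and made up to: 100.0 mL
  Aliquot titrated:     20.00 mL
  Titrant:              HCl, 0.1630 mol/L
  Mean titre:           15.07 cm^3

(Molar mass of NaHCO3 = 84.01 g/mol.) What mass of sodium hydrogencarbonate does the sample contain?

NaHCO3 + HCl → NaCl + H2O + CO2
n(HCl) per titration = 0.01507 × 0.1630 = 2.456 × 10^-3 mol
n(NaHCO3) in each aliquot = 2.456 × 10^-3 mol (1:1 ratio)
n(NaHCO3) in the whole flask = 2.456 × 10^-3 × 100.0/20.00 = 0.01228 mol
mass of NaHCO3 = 0.01228 × 84.01 = 1.032 g

1.032 g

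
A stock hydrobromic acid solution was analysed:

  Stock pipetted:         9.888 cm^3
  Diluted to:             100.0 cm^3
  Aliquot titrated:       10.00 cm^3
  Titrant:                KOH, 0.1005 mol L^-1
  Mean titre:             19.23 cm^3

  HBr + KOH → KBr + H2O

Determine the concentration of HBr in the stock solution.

n(KOH) = 0.01923 × 0.1005 = 1.933 × 10^-3 mol
n(HBr) in the aliquot = 1.933 × 10^-3 mol (1:1 ratio)
[HBr]_dilute = 1.933 × 10^-3 / 0.01000 = 0.1933 mol/L
Dilution factor = 100.0 / 9.888 = 10.11
[HBr]_stock = 0.1933 × 10.11 = 1.955 mol/L

1.955 mol/L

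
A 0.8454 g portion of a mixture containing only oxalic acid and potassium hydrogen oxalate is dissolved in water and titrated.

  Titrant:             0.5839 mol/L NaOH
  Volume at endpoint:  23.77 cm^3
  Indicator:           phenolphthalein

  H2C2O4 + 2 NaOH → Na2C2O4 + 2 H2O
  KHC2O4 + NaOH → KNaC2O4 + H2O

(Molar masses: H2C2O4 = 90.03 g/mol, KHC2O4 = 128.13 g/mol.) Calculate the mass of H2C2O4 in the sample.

0.5053 g

n(NaOH) = 0.02377 × 0.5839 = 0.01388 mol
Let x = n(H2C2O4), y = n(KHC2O4).
Titrant: 2x + 1y = 0.01388;  mass: 90.03x + 128.13y = 0.8454
Solving, x = 5.612 × 10^-3 mol, y = 2.654 × 10^-3 mol
mass of H2C2O4 = 5.612 × 10^-3 × 90.03 = 0.5053 g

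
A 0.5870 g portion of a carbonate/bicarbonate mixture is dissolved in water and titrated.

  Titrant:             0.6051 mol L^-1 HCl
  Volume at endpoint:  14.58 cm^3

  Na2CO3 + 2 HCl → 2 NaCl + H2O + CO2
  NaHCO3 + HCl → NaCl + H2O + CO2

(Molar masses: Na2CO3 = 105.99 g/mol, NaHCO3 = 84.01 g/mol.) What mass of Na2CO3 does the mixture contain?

n(HCl) = 0.01458 × 0.6051 = 8.822 × 10^-3 mol
Let x = n(Na2CO3), y = n(NaHCO3).
Titrant: 2x + 1y = 8.822 × 10^-3;  mass: 105.99x + 84.01y = 0.5870
Solving, x = 2.485 × 10^-3 mol, y = 3.852 × 10^-3 mol
mass of Na2CO3 = 2.485 × 10^-3 × 105.99 = 0.2634 g

0.2634 g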